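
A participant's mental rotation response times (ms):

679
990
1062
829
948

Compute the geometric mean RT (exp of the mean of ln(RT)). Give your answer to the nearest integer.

891 ms

ln(RT): 6.5206, 6.8977, 6.9679, 6.7202, 6.8544
Mean ln(RT) = 33.9608/5 = 6.79216
Geometric mean = exp(6.79216) = 890.84 ms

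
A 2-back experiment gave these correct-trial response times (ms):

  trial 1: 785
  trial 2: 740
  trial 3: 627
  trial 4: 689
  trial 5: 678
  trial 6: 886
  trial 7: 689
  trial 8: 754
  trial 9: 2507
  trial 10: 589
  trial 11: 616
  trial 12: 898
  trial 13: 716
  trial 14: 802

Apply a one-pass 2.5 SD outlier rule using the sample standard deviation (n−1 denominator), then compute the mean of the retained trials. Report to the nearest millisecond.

n = 14, ΣRT = 11976, M = 855.429
Σ(x−M)² = 3048669.43; s = √(3048669.43/13) = 484.265
Cutoffs: 855.429 ± 2.5·484.265 → [-355.2, 2066.1]
Outside: 2507 → excluded.
Retained (n=13): Σ = 9469, mean = 9469/13 = 728.385

728 ms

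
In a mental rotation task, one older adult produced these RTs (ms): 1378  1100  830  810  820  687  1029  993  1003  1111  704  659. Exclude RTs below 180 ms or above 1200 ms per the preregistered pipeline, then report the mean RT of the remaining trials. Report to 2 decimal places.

886.00 ms

Excluded: 1378
Retained (n=11): Σ = 9746
Mean = 9746/11 = 886.0000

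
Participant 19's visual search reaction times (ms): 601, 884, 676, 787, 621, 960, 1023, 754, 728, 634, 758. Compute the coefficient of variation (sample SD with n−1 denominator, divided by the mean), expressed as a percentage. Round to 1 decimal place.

18.2%

n = 11, Σ = 8426, M = 766.0000
Σ(x−M)² = 193476.000; s = √(193476.000/10) = 139.0957
CV = 139.0957 / 766.0000 = 0.18159 = 18.159%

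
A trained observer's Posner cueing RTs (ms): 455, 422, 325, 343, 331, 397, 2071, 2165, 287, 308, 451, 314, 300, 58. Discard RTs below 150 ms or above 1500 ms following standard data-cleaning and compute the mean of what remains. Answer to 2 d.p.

Excluded: 58, 2071, 2165
Retained (n=11): Σ = 3933
Mean = 3933/11 = 357.5455

357.55 ms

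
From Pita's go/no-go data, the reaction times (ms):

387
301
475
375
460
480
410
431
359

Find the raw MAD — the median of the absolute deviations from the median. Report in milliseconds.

50 ms

Sorted: 301, 359, 375, 387, 410, 431, 460, 475, 480 → median = 410
|x − 410|: 23, 109, 65, 35, 50, 70, 0, 21, 51
Sorted deviations: 0, 21, 23, 35, 50, 51, 65, 70, 109 → MAD = 50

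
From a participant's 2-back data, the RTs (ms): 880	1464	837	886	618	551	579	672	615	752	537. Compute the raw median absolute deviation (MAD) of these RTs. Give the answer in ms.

121 ms

Sorted: 537, 551, 579, 615, 618, 672, 752, 837, 880, 886, 1464 → median = 672
|x − 672|: 208, 792, 165, 214, 54, 121, 93, 0, 57, 80, 135
Sorted deviations: 0, 54, 57, 80, 93, 121, 135, 165, 208, 214, 792 → MAD = 121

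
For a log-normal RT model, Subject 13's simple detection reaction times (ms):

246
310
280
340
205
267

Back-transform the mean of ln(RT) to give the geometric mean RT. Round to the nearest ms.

ln(RT): 5.5053, 5.7366, 5.6348, 5.8289, 5.3230, 5.5872
Mean ln(RT) = 33.6159/6 = 5.60265
Geometric mean = exp(5.60265) = 271.14 ms

271 ms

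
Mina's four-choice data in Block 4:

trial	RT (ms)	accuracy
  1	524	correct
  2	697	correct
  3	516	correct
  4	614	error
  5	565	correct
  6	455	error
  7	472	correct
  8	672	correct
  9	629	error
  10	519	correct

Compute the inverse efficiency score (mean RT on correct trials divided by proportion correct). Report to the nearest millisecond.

Correct trials (n=7): 524, 697, 516, 565, 472, 672, 519
Mean correct RT = 3965/7 = 566.4286 ms
Proportion correct = 7/10
IES = 566.4286 / (7/10) = 809.184 ms

809 ms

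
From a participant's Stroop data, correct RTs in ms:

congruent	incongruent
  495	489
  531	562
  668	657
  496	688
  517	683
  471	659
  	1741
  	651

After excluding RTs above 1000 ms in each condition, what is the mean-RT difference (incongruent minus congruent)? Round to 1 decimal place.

97.3 ms

incongruent: exclude 1741
M(congruent) = 3178/6 = 529.667
M(incongruent) = 4389/7 = 627.000
Difference = 627.000 − 529.667 = 97.333 ms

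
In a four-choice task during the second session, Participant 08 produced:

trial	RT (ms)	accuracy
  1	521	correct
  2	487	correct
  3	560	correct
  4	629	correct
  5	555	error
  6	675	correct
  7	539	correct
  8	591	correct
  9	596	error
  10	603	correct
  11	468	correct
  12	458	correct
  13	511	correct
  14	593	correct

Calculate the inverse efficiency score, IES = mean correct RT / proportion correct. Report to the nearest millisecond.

645 ms

Correct trials (n=12): 521, 487, 560, 629, 675, 539, 591, 603, 468, 458, 511, 593
Mean correct RT = 6635/12 = 552.9167 ms
Proportion correct = 12/14
IES = 552.9167 / (12/14) = 645.069 ms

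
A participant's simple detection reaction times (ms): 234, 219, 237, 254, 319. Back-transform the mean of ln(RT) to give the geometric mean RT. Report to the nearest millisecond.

ln(RT): 5.4553, 5.3891, 5.4681, 5.5373, 5.7652
Mean ln(RT) = 27.6150/5 = 5.52300
Geometric mean = exp(5.52300) = 250.38 ms

250 ms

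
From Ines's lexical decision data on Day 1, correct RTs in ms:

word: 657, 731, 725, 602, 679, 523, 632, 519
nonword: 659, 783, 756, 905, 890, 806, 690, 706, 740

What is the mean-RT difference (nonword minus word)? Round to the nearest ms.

M(word) = 5068/8 = 633.500
M(nonword) = 6935/9 = 770.556
Difference = 770.556 − 633.500 = 137.056 ms

137 ms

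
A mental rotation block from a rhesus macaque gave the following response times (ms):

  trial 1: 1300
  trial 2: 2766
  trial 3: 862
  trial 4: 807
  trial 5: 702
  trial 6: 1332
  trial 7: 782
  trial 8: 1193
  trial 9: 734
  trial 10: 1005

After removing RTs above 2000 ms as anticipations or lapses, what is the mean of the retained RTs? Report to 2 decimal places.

968.56 ms

Excluded: 2766
Retained (n=9): Σ = 8717
Mean = 8717/9 = 968.5556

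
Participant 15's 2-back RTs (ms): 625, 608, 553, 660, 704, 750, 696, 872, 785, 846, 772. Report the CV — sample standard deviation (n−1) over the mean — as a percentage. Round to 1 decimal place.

14.0%

n = 11, Σ = 7871, M = 715.5455
Σ(x−M)² = 100480.727; s = √(100480.727/10) = 100.2401
CV = 100.2401 / 715.5455 = 0.14009 = 14.009%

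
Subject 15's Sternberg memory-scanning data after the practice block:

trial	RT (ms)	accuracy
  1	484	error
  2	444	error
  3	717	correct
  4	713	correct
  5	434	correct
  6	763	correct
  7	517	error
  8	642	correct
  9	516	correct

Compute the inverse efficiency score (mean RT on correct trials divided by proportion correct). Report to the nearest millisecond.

946 ms

Correct trials (n=6): 717, 713, 434, 763, 642, 516
Mean correct RT = 3785/6 = 630.8333 ms
Proportion correct = 6/9
IES = 630.8333 / (6/9) = 946.250 ms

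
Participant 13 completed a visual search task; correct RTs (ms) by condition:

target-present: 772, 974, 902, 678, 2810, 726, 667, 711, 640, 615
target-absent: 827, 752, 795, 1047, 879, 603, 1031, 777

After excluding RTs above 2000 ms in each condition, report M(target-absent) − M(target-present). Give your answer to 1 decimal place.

96.1 ms

target-present: exclude 2810
M(target-present) = 6685/9 = 742.778
M(target-absent) = 6711/8 = 838.875
Difference = 838.875 − 742.778 = 96.097 ms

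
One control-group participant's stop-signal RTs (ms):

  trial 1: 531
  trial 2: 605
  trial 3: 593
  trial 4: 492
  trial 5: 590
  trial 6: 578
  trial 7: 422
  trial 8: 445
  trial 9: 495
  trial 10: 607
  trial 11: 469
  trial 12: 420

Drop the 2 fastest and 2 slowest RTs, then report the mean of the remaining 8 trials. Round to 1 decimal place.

Sorted: 420, 422, 445, 469, 492, 495, 531, 578, 590, 593, 605, 607
Drop lowest 2 (420, 422) and highest 2 (605, 607)
Remaining (n=8): Σ = 4193, mean = 4193/8 = 524.125

524.1 ms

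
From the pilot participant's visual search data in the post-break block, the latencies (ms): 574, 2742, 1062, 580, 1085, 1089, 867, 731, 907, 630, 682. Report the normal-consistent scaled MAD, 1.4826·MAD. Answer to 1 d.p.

323.2 ms

Sorted: 574, 580, 630, 682, 731, 867, 907, 1062, 1085, 1089, 2742 → median = 867
|x − 867| sorted: 0, 40, 136, 185, 195, 218, 222, 237, 287, 293, 1875 → MAD = 218
Robust SD ≈ 1.4826 × 218 = 323.207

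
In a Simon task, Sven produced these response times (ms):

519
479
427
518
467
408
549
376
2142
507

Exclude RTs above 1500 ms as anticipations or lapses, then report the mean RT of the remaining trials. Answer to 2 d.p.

Excluded: 2142
Retained (n=9): Σ = 4250
Mean = 4250/9 = 472.2222

472.22 ms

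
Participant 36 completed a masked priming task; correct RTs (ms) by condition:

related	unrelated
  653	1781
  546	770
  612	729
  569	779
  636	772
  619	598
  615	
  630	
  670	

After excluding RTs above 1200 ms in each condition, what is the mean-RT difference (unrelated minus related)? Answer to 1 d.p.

unrelated: exclude 1781
M(related) = 5550/9 = 616.667
M(unrelated) = 3648/5 = 729.600
Difference = 729.600 − 616.667 = 112.933 ms

112.9 ms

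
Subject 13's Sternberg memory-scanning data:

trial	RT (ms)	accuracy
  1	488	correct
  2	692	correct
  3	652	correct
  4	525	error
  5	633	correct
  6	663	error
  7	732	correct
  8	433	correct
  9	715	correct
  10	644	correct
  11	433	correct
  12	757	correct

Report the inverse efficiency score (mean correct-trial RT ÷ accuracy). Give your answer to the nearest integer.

741 ms

Correct trials (n=10): 488, 692, 652, 633, 732, 433, 715, 644, 433, 757
Mean correct RT = 6179/10 = 617.9000 ms
Proportion correct = 10/12
IES = 617.9000 / (10/12) = 741.480 ms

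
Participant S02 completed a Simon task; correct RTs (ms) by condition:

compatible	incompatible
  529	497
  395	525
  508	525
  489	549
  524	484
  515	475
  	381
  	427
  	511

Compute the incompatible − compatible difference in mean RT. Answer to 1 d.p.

-7.3 ms

M(compatible) = 2960/6 = 493.333
M(incompatible) = 4374/9 = 486.000
Difference = 486.000 − 493.333 = -7.333 ms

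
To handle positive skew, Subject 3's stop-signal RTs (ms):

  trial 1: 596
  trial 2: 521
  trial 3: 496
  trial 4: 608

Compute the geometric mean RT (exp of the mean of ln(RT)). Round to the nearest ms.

ln(RT): 6.3902, 6.2558, 6.2066, 6.4102
Mean ln(RT) = 25.2627/4 = 6.31569
Geometric mean = exp(6.31569) = 553.18 ms

553 ms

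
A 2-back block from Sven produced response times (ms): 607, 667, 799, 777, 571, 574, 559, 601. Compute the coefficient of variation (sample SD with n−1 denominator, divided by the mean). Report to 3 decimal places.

n = 8, Σ = 5155, M = 644.3750
Σ(x−M)² = 62913.875; s = √(62913.875/7) = 94.8035
CV = 94.8035 / 644.3750 = 0.14712

0.147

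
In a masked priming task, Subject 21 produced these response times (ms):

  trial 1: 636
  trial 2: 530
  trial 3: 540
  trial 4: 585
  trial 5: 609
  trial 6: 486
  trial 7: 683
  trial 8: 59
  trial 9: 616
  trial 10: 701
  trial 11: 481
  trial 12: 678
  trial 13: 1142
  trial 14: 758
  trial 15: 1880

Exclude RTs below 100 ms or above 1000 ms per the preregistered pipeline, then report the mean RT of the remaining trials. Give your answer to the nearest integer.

Excluded: 59, 1142, 1880
Retained (n=12): Σ = 7303
Mean = 7303/12 = 608.5833

609 ms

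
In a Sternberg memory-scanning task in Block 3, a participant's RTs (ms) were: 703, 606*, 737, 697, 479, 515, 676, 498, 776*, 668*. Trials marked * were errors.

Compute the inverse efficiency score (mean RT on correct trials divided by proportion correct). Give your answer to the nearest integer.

879 ms

Correct trials (n=7): 703, 737, 697, 479, 515, 676, 498
Mean correct RT = 4305/7 = 615.0000 ms
Proportion correct = 7/10
IES = 615.0000 / (7/10) = 878.571 ms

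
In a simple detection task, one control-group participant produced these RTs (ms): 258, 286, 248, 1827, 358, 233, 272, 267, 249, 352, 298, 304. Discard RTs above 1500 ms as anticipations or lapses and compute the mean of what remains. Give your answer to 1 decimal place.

Excluded: 1827
Retained (n=11): Σ = 3125
Mean = 3125/11 = 284.0909

284.1 ms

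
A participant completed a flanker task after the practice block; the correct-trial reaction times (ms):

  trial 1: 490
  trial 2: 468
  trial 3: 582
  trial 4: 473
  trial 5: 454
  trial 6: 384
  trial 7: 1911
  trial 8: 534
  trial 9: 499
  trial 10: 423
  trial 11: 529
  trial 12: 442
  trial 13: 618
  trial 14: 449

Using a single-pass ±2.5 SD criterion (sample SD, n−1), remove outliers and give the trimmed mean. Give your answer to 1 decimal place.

488.1 ms

n = 14, ΣRT = 8256, M = 589.714
Σ(x−M)² = 1930204.86; s = √(1930204.86/13) = 385.328
Cutoffs: 589.714 ± 2.5·385.328 → [-373.6, 1553.0]
Outside: 1911 → excluded.
Retained (n=13): Σ = 6345, mean = 6345/13 = 488.077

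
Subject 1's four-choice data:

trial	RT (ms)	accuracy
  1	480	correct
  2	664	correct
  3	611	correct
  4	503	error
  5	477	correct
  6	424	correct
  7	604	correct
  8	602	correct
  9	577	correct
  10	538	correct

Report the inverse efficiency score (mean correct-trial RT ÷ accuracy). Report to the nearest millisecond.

614 ms

Correct trials (n=9): 480, 664, 611, 477, 424, 604, 602, 577, 538
Mean correct RT = 4977/9 = 553.0000 ms
Proportion correct = 9/10
IES = 553.0000 / (9/10) = 614.444 ms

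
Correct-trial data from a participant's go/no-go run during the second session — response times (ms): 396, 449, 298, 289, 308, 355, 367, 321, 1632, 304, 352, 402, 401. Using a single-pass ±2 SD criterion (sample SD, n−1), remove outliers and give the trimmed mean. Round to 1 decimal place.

n = 13, ΣRT = 5874, M = 451.846
Σ(x−M)² = 1537365.69; s = √(1537365.69/12) = 357.930
Cutoffs: 451.846 ± 2·357.930 → [-264.0, 1167.7]
Outside: 1632 → excluded.
Retained (n=12): Σ = 4242, mean = 4242/12 = 353.500

353.5 ms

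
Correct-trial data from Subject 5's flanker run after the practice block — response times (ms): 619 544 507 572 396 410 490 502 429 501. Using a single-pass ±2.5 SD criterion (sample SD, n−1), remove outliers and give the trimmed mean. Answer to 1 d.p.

n = 10, ΣRT = 4970, M = 497.000
Σ(x−M)² = 45302.00; s = √(45302.00/9) = 70.948
Cutoffs: 497.000 ± 2.5·70.948 → [319.6, 674.4]
No RTs fall outside the cutoffs; all 10 retained. Mean = 4970/10 = 497.000

497.0 ms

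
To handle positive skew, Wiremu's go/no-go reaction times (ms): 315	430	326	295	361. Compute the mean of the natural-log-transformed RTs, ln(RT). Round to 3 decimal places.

5.836

ln(RT): 5.7526, 6.0638, 5.7869, 5.6870, 5.8889
Σ ln(RT) = 29.1791
Mean = 29.1791/5 = 5.83582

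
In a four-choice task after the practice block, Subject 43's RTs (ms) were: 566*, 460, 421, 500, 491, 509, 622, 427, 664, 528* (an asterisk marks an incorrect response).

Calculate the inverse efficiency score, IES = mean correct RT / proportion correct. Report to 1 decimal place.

639.7 ms

Correct trials (n=8): 460, 421, 500, 491, 509, 622, 427, 664
Mean correct RT = 4094/8 = 511.7500 ms
Proportion correct = 8/10
IES = 511.7500 / (8/10) = 639.688 ms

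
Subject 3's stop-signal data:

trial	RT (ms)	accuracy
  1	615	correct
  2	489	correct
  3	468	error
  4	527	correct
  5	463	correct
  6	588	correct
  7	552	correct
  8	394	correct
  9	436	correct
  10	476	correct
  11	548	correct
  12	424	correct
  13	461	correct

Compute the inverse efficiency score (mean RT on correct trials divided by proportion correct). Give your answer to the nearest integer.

Correct trials (n=12): 615, 489, 527, 463, 588, 552, 394, 436, 476, 548, 424, 461
Mean correct RT = 5973/12 = 497.7500 ms
Proportion correct = 12/13
IES = 497.7500 / (12/13) = 539.229 ms

539 ms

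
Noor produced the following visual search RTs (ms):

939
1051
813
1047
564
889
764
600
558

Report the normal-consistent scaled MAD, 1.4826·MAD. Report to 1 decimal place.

315.8 ms

Sorted: 558, 564, 600, 764, 813, 889, 939, 1047, 1051 → median = 813
|x − 813| sorted: 0, 49, 76, 126, 213, 234, 238, 249, 255 → MAD = 213
Robust SD ≈ 1.4826 × 213 = 315.794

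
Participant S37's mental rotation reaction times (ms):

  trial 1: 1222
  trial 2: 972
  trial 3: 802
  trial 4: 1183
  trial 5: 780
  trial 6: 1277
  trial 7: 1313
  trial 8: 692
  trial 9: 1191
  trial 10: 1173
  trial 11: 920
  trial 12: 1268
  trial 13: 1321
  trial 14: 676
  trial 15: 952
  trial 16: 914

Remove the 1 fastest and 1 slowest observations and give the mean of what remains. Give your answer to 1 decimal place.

Sorted: 676, 692, 780, 802, 914, 920, 952, 972, 1173, 1183, 1191, 1222, 1268, 1277, 1313, 1321
Drop lowest 1 (676) and highest 1 (1321)
Remaining (n=14): Σ = 14659, mean = 14659/14 = 1047.071

1047.1 ms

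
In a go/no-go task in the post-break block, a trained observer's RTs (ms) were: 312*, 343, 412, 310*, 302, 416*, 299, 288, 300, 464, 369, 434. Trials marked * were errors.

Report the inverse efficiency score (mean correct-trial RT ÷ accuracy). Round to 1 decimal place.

475.7 ms

Correct trials (n=9): 343, 412, 302, 299, 288, 300, 464, 369, 434
Mean correct RT = 3211/9 = 356.7778 ms
Proportion correct = 9/12
IES = 356.7778 / (9/12) = 475.704 ms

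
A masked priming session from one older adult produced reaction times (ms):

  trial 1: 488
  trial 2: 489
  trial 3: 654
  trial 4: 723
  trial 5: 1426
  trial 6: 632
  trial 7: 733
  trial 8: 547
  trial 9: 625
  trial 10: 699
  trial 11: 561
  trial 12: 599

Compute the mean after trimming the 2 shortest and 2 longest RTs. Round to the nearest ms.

630 ms

Sorted: 488, 489, 547, 561, 599, 625, 632, 654, 699, 723, 733, 1426
Drop lowest 2 (488, 489) and highest 2 (733, 1426)
Remaining (n=8): Σ = 5040, mean = 5040/8 = 630.000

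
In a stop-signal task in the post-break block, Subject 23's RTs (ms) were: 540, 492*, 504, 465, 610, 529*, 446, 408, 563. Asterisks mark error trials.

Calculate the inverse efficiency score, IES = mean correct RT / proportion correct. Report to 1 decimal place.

Correct trials (n=7): 540, 504, 465, 610, 446, 408, 563
Mean correct RT = 3536/7 = 505.1429 ms
Proportion correct = 7/9
IES = 505.1429 / (7/9) = 649.469 ms

649.5 ms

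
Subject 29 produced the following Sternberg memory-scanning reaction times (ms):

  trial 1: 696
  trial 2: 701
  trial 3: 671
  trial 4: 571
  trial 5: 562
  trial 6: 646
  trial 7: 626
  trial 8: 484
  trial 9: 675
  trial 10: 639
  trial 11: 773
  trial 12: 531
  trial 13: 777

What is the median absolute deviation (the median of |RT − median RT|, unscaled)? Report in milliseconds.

55 ms

Sorted: 484, 531, 562, 571, 626, 639, 646, 671, 675, 696, 701, 773, 777 → median = 646
|x − 646|: 50, 55, 25, 75, 84, 0, 20, 162, 29, 7, 127, 115, 131
Sorted deviations: 0, 7, 20, 25, 29, 50, 55, 75, 84, 115, 127, 131, 162 → MAD = 55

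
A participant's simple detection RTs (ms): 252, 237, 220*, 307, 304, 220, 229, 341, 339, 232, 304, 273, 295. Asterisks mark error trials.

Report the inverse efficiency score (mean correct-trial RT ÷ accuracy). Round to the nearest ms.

301 ms

Correct trials (n=12): 252, 237, 307, 304, 220, 229, 341, 339, 232, 304, 273, 295
Mean correct RT = 3333/12 = 277.7500 ms
Proportion correct = 12/13
IES = 277.7500 / (12/13) = 300.896 ms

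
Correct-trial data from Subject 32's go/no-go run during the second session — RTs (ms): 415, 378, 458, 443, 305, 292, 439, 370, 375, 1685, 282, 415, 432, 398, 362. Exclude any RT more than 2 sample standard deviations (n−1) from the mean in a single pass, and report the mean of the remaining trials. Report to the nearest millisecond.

n = 15, ΣRT = 7049, M = 469.933
Σ(x−M)² = 1624142.93; s = √(1624142.93/14) = 340.603
Cutoffs: 469.933 ± 2·340.603 → [-211.3, 1151.1]
Outside: 1685 → excluded.
Retained (n=14): Σ = 5364, mean = 5364/14 = 383.143

383 ms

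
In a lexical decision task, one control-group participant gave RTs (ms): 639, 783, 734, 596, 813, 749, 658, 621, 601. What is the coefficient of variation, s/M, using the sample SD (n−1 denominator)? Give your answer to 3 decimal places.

n = 9, Σ = 6194, M = 688.2222
Σ(x−M)² = 54309.556; s = √(54309.556/8) = 82.3935
CV = 82.3935 / 688.2222 = 0.11972

0.120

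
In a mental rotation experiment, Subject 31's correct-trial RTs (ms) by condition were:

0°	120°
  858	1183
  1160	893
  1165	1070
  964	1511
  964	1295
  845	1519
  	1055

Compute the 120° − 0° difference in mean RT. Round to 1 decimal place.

M(0°) = 5956/6 = 992.667
M(120°) = 8526/7 = 1218.000
Difference = 1218.000 − 992.667 = 225.333 ms

225.3 ms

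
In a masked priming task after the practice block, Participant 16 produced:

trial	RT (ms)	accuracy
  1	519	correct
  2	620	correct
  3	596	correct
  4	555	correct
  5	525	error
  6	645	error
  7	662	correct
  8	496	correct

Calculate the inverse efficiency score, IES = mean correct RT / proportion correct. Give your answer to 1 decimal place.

766.2 ms

Correct trials (n=6): 519, 620, 596, 555, 662, 496
Mean correct RT = 3448/6 = 574.6667 ms
Proportion correct = 6/8
IES = 574.6667 / (6/8) = 766.222 ms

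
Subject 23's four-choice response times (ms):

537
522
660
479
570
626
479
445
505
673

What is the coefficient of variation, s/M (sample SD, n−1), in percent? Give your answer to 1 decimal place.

14.5%

n = 10, Σ = 5496, M = 549.6000
Σ(x−M)² = 57488.400; s = √(57488.400/9) = 79.9225
CV = 79.9225 / 549.6000 = 0.14542 = 14.542%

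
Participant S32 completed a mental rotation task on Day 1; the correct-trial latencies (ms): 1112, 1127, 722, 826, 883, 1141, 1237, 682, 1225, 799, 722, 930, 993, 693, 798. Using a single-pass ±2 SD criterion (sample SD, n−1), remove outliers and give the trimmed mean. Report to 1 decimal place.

926.0 ms

n = 15, ΣRT = 13890, M = 926.000
Σ(x−M)² = 553268.00; s = √(553268.00/14) = 198.794
Cutoffs: 926.000 ± 2·198.794 → [528.4, 1323.6]
No RTs fall outside the cutoffs; all 15 retained. Mean = 13890/15 = 926.000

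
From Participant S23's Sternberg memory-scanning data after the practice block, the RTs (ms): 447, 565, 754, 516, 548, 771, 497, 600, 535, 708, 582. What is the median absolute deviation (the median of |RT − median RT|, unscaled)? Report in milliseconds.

Sorted: 447, 497, 516, 535, 548, 565, 582, 600, 708, 754, 771 → median = 565
|x − 565|: 118, 0, 189, 49, 17, 206, 68, 35, 30, 143, 17
Sorted deviations: 0, 17, 17, 30, 35, 49, 68, 118, 143, 189, 206 → MAD = 49

49 ms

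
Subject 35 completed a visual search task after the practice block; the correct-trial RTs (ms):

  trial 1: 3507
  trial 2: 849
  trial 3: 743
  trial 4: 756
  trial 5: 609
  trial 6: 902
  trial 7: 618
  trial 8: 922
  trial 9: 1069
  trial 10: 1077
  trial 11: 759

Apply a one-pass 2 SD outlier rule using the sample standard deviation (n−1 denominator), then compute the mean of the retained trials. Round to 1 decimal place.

830.4 ms

n = 11, ΣRT = 11811, M = 1073.727
Σ(x−M)² = 6756906.18; s = √(6756906.18/10) = 822.004
Cutoffs: 1073.727 ± 2·822.004 → [-570.3, 2717.7]
Outside: 3507 → excluded.
Retained (n=10): Σ = 8304, mean = 8304/10 = 830.400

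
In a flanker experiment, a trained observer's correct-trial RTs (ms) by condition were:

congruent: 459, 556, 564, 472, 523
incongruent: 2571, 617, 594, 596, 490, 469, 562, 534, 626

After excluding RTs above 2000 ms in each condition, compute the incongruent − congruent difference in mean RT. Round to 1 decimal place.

incongruent: exclude 2571
M(congruent) = 2574/5 = 514.800
M(incongruent) = 4488/8 = 561.000
Difference = 561.000 − 514.800 = 46.200 ms

46.2 ms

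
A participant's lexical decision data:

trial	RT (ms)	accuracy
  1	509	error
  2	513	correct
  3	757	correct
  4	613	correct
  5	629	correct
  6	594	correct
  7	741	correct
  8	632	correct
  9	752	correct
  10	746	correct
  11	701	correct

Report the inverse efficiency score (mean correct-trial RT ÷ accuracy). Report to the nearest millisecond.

Correct trials (n=10): 513, 757, 613, 629, 594, 741, 632, 752, 746, 701
Mean correct RT = 6678/10 = 667.8000 ms
Proportion correct = 10/11
IES = 667.8000 / (10/11) = 734.580 ms

735 ms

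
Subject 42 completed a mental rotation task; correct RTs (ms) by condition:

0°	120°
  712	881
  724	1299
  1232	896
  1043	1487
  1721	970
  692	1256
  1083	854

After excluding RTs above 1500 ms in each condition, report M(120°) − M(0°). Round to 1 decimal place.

0°: exclude 1721
M(0°) = 5486/6 = 914.333
M(120°) = 7643/7 = 1091.857
Difference = 1091.857 − 914.333 = 177.524 ms

177.5 ms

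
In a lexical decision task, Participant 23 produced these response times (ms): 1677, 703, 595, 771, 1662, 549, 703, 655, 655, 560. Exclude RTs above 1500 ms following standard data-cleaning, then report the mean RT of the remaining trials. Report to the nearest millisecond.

649 ms

Excluded: 1662, 1677
Retained (n=8): Σ = 5191
Mean = 5191/8 = 648.8750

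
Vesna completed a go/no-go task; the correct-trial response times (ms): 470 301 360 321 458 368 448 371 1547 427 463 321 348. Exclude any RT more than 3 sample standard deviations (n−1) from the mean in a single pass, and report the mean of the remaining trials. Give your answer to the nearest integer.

388 ms

n = 13, ΣRT = 6203, M = 477.154
Σ(x−M)² = 1281941.69; s = √(1281941.69/12) = 326.846
Cutoffs: 477.154 ± 3·326.846 → [-503.4, 1457.7]
Outside: 1547 → excluded.
Retained (n=12): Σ = 4656, mean = 4656/12 = 388.000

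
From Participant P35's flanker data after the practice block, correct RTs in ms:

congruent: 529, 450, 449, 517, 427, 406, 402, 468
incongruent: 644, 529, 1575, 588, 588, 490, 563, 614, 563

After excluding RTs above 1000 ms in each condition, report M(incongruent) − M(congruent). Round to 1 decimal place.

incongruent: exclude 1575
M(congruent) = 3648/8 = 456.000
M(incongruent) = 4579/8 = 572.375
Difference = 572.375 − 456.000 = 116.375 ms

116.4 ms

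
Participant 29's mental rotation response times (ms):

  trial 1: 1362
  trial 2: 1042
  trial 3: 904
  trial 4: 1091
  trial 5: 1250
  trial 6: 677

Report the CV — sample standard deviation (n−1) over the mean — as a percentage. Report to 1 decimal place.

23.2%

n = 6, Σ = 6326, M = 1054.3333
Σ(x−M)² = 299421.333; s = √(299421.333/5) = 244.7126
CV = 244.7126 / 1054.3333 = 0.23210 = 23.210%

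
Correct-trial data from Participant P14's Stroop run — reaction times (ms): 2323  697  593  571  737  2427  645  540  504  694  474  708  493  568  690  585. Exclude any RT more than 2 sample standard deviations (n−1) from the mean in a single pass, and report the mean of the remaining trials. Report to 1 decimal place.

607.1 ms

n = 16, ΣRT = 13249, M = 828.062
Σ(x−M)² = 5575540.94; s = √(5575540.94/15) = 609.674
Cutoffs: 828.062 ± 2·609.674 → [-391.3, 2047.4]
Outside: 2323, 2427 → excluded.
Retained (n=14): Σ = 8499, mean = 8499/14 = 607.071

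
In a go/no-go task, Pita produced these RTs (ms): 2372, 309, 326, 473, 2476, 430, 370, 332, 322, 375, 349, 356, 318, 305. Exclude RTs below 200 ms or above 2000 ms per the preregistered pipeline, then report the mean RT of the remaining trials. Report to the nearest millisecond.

Excluded: 2372, 2476
Retained (n=12): Σ = 4265
Mean = 4265/12 = 355.4167

355 ms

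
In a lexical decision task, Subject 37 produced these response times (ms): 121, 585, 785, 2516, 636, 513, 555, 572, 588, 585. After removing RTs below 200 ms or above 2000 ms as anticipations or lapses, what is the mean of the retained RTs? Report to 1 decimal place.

Excluded: 121, 2516
Retained (n=8): Σ = 4819
Mean = 4819/8 = 602.3750

602.4 ms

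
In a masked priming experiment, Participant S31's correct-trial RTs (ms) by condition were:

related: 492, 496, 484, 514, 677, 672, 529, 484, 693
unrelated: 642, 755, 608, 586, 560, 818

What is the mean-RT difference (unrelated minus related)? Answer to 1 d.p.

101.4 ms

M(related) = 5041/9 = 560.111
M(unrelated) = 3969/6 = 661.500
Difference = 661.500 − 560.111 = 101.389 ms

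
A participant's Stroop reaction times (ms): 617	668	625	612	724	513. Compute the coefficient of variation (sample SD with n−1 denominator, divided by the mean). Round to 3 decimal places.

0.112

n = 6, Σ = 3759, M = 626.5000
Σ(x−M)² = 24413.500; s = √(24413.500/5) = 69.8763
CV = 69.8763 / 626.5000 = 0.11153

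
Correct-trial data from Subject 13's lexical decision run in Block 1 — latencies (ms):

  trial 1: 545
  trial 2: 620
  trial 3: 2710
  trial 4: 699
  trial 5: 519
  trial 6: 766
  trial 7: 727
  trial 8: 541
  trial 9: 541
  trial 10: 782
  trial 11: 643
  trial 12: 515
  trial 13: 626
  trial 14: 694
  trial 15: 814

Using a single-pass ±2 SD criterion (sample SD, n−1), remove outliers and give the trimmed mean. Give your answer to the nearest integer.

n = 15, ΣRT = 11742, M = 782.800
Σ(x−M)² = 4118802.40; s = √(4118802.40/14) = 542.402
Cutoffs: 782.800 ± 2·542.402 → [-302.0, 1867.6]
Outside: 2710 → excluded.
Retained (n=14): Σ = 9032, mean = 9032/14 = 645.143

645 ms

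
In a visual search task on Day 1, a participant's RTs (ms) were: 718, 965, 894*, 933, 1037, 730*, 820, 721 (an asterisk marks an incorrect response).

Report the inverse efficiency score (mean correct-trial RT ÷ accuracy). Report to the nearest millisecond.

Correct trials (n=6): 718, 965, 933, 1037, 820, 721
Mean correct RT = 5194/6 = 865.6667 ms
Proportion correct = 6/8
IES = 865.6667 / (6/8) = 1154.222 ms

1154 ms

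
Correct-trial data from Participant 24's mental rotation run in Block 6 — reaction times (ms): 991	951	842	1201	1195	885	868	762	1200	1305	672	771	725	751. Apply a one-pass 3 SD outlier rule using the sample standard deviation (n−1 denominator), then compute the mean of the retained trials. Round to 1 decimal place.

n = 14, ΣRT = 13119, M = 937.071
Σ(x−M)² = 568400.93; s = √(568400.93/13) = 209.101
Cutoffs: 937.071 ± 3·209.101 → [309.8, 1564.4]
No RTs fall outside the cutoffs; all 14 retained. Mean = 13119/14 = 937.071

937.1 ms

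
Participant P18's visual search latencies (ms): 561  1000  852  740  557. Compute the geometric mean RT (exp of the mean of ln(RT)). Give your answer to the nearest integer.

ln(RT): 6.3297, 6.9078, 6.7476, 6.6067, 6.3226
Mean ln(RT) = 32.9143/5 = 6.58286
Geometric mean = exp(6.58286) = 722.60 ms

723 ms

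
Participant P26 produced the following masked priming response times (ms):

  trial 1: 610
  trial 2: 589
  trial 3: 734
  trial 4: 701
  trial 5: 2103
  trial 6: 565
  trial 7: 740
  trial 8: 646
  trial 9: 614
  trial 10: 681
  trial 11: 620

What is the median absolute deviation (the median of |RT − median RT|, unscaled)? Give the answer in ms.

55 ms

Sorted: 565, 589, 610, 614, 620, 646, 681, 701, 734, 740, 2103 → median = 646
|x − 646|: 36, 57, 88, 55, 1457, 81, 94, 0, 32, 35, 26
Sorted deviations: 0, 26, 32, 35, 36, 55, 57, 81, 88, 94, 1457 → MAD = 55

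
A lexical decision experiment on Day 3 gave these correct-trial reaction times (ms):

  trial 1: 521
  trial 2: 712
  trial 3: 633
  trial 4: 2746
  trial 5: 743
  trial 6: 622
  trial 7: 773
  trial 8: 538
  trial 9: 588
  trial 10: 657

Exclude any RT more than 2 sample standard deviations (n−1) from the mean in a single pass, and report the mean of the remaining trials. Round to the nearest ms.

643 ms

n = 10, ΣRT = 8533, M = 853.300
Σ(x−M)² = 4041680.10; s = √(4041680.10/9) = 670.131
Cutoffs: 853.300 ± 2·670.131 → [-487.0, 2193.6]
Outside: 2746 → excluded.
Retained (n=9): Σ = 5787, mean = 5787/9 = 643.000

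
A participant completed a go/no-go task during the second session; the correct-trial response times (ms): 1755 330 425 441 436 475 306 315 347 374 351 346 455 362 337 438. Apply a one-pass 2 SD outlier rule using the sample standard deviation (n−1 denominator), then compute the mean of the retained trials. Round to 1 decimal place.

382.5 ms

n = 16, ΣRT = 7493, M = 468.312
Σ(x−M)² = 1810231.44; s = √(1810231.44/15) = 347.393
Cutoffs: 468.312 ± 2·347.393 → [-226.5, 1163.1]
Outside: 1755 → excluded.
Retained (n=15): Σ = 5738, mean = 5738/15 = 382.533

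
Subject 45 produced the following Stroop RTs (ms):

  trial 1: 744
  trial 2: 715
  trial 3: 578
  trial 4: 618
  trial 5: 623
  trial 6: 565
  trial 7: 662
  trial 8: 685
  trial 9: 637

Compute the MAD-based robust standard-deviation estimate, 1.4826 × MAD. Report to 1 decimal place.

Sorted: 565, 578, 618, 623, 637, 662, 685, 715, 744 → median = 637
|x − 637| sorted: 0, 14, 19, 25, 48, 59, 72, 78, 107 → MAD = 48
Robust SD ≈ 1.4826 × 48 = 71.165

71.2 ms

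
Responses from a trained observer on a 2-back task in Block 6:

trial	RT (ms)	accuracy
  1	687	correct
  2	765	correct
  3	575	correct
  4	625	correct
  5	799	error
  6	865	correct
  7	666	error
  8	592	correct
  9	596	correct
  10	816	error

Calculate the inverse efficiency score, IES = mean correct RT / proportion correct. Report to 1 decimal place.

960.2 ms

Correct trials (n=7): 687, 765, 575, 625, 865, 592, 596
Mean correct RT = 4705/7 = 672.1429 ms
Proportion correct = 7/10
IES = 672.1429 / (7/10) = 960.204 ms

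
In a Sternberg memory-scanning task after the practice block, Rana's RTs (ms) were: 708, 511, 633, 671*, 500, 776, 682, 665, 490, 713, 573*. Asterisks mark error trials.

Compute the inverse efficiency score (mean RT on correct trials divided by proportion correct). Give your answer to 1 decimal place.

Correct trials (n=9): 708, 511, 633, 500, 776, 682, 665, 490, 713
Mean correct RT = 5678/9 = 630.8889 ms
Proportion correct = 9/11
IES = 630.8889 / (9/11) = 771.086 ms

771.1 ms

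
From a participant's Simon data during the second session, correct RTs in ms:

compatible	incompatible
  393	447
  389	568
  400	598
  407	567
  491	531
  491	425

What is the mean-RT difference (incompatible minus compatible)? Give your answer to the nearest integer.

M(compatible) = 2571/6 = 428.500
M(incompatible) = 3136/6 = 522.667
Difference = 522.667 − 428.500 = 94.167 ms

94 ms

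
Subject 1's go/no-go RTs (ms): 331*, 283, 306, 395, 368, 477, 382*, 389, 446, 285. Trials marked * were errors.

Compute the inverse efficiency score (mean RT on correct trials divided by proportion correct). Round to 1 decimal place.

460.8 ms

Correct trials (n=8): 283, 306, 395, 368, 477, 389, 446, 285
Mean correct RT = 2949/8 = 368.6250 ms
Proportion correct = 8/10
IES = 368.6250 / (8/10) = 460.781 ms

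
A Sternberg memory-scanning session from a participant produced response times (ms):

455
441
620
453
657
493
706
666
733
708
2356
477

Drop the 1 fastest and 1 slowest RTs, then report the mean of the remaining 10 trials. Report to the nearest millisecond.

597 ms

Sorted: 441, 453, 455, 477, 493, 620, 657, 666, 706, 708, 733, 2356
Drop lowest 1 (441) and highest 1 (2356)
Remaining (n=10): Σ = 5968, mean = 5968/10 = 596.800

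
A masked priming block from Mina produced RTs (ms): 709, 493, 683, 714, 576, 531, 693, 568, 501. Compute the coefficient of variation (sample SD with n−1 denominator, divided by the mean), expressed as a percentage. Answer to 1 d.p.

15.1%

n = 9, Σ = 5468, M = 607.5556
Σ(x−M)² = 67512.222; s = √(67512.222/8) = 91.8642
CV = 91.8642 / 607.5556 = 0.15120 = 15.120%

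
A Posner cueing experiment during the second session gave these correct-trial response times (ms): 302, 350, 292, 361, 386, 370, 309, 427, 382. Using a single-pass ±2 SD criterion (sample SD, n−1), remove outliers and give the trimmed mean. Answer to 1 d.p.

n = 9, ΣRT = 3179, M = 353.222
Σ(x−M)² = 16025.56; s = √(16025.56/8) = 44.757
Cutoffs: 353.222 ± 2·44.757 → [263.7, 442.7]
No RTs fall outside the cutoffs; all 9 retained. Mean = 3179/9 = 353.222

353.2 ms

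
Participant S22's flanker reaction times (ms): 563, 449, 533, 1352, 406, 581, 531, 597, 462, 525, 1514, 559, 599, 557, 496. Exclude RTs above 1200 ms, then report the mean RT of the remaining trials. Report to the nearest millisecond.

Excluded: 1352, 1514
Retained (n=13): Σ = 6858
Mean = 6858/13 = 527.5385

528 ms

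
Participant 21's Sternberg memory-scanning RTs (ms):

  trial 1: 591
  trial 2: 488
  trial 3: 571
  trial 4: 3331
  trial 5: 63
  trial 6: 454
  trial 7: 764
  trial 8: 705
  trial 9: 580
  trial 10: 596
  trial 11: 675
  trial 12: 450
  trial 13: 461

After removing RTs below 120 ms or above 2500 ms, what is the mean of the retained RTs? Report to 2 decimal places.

Excluded: 63, 3331
Retained (n=11): Σ = 6335
Mean = 6335/11 = 575.9091

575.91 ms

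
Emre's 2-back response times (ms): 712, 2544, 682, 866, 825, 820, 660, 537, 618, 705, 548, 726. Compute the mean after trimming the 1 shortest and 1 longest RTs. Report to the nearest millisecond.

Sorted: 537, 548, 618, 660, 682, 705, 712, 726, 820, 825, 866, 2544
Drop lowest 1 (537) and highest 1 (2544)
Remaining (n=10): Σ = 7162, mean = 7162/10 = 716.200

716 ms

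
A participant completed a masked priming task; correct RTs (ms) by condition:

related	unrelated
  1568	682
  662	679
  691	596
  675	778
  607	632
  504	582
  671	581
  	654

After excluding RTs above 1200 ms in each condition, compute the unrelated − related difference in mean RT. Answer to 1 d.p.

13.0 ms

related: exclude 1568
M(related) = 3810/6 = 635.000
M(unrelated) = 5184/8 = 648.000
Difference = 648.000 − 635.000 = 13.000 ms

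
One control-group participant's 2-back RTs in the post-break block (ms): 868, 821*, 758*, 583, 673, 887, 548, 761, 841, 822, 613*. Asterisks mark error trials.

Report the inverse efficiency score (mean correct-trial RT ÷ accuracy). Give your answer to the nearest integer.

1028 ms

Correct trials (n=8): 868, 583, 673, 887, 548, 761, 841, 822
Mean correct RT = 5983/8 = 747.8750 ms
Proportion correct = 8/11
IES = 747.8750 / (8/11) = 1028.328 ms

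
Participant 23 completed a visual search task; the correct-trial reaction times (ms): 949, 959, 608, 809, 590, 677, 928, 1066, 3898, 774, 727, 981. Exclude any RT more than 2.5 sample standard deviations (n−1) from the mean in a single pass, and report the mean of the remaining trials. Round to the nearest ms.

824 ms

n = 12, ΣRT = 12966, M = 1080.500
Σ(x−M)² = 8923003.00; s = √(8923003.00/11) = 900.656
Cutoffs: 1080.500 ± 2.5·900.656 → [-1171.1, 3332.1]
Outside: 3898 → excluded.
Retained (n=11): Σ = 9068, mean = 9068/11 = 824.364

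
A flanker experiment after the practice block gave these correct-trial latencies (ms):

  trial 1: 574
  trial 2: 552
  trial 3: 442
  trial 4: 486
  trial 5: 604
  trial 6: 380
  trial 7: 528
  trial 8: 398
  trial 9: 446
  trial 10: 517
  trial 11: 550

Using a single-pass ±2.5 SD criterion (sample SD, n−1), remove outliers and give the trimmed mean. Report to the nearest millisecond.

n = 11, ΣRT = 5477, M = 497.909
Σ(x−M)² = 53800.91; s = √(53800.91/10) = 73.349
Cutoffs: 497.909 ± 2.5·73.349 → [314.5, 681.3]
No RTs fall outside the cutoffs; all 11 retained. Mean = 5477/11 = 497.909

498 ms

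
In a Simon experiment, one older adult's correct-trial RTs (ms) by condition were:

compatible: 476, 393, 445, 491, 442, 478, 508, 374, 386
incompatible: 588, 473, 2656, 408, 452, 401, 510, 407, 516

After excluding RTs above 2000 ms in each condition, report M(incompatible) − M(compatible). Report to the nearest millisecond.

incompatible: exclude 2656
M(compatible) = 3993/9 = 443.667
M(incompatible) = 3755/8 = 469.375
Difference = 469.375 − 443.667 = 25.708 ms

26 ms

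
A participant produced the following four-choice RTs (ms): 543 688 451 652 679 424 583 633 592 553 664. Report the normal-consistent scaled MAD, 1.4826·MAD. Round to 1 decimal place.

Sorted: 424, 451, 543, 553, 583, 592, 633, 652, 664, 679, 688 → median = 592
|x − 592| sorted: 0, 9, 39, 41, 49, 60, 72, 87, 96, 141, 168 → MAD = 60
Robust SD ≈ 1.4826 × 60 = 88.956

89.0 ms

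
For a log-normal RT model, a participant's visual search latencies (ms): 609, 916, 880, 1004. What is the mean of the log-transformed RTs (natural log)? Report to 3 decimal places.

ln(RT): 6.4118, 6.8200, 6.7799, 6.9117
Σ ln(RT) = 26.9235
Mean = 26.9235/4 = 6.73088

6.731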